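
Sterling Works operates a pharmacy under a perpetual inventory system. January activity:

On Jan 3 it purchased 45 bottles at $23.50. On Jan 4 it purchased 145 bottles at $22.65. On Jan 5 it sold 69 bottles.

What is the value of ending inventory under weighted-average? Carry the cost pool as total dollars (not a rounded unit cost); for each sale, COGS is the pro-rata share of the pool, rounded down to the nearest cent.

After Jan 3: 45 on hand, pool $1,057.50 (≈ $23.5000 each)
After Jan 4: 190 on hand, pool $4,341.75 (≈ $22.8513 each)
Jan 5, sell 69: 69/190 × $4,341.75 → $1,576.74
Ending inventory (cost pool remaining) = $2,765.01
Check: goods available $4,341.75 = COGS $1,576.74 + ending $2,765.01

Ending inventory = $2,765.01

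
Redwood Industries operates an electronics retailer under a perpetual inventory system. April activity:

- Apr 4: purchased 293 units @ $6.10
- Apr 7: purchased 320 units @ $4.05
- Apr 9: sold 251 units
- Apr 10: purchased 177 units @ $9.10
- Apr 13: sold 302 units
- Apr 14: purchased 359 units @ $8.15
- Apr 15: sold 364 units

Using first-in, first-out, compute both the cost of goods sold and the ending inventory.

Apr 9, 251 sold [FIFO — oldest first]: 251 @ $6.10 = $1,531.10
Apr 13, 302 sold [FIFO — oldest first]: 42 @ $6.10 + 260 @ $4.05 = $1,309.20
Apr 15, 364 sold [FIFO — oldest first]: 60 @ $4.05 + 177 @ $9.10 + 127 @ $8.15 = $2,888.75
Total COGS = $1,531.10 + $1,309.20 + $2,888.75 = $5,729.05
Ending inventory: 232 @ $8.15 = $1,890.80

COGS = $5,729.05; ending inventory = $1,890.80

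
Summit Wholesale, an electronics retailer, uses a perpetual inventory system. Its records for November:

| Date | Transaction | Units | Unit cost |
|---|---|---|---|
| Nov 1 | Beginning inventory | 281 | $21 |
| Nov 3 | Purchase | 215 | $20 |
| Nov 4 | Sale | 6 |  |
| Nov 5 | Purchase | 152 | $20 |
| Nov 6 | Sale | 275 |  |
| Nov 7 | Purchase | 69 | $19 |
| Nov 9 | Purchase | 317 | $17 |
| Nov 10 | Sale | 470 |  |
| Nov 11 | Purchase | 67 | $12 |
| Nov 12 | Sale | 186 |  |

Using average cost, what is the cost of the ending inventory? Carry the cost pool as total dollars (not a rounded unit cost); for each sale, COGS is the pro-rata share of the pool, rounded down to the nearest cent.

Ending inventory = $2,877.17

After Nov 1: 281 on hand, pool $5,901.00 (≈ $21.0000 each)
After Nov 3: 496 on hand, pool $10,201.00 (≈ $20.5665 each)
Nov 4, sell 6: 6/496 × $10,201.00 → $123.39
After Nov 5: 642 on hand, pool $13,117.61 (≈ $20.4324 each)
Nov 6, sell 275: 275/642 × $13,117.61 → $5,618.91
After Nov 7: 436 on hand, pool $8,809.70 (≈ $20.2057 each)
After Nov 9: 753 on hand, pool $14,198.70 (≈ $18.8562 each)
Nov 10, sell 470: 470/753 × $14,198.70 → $8,862.40
After Nov 11: 350 on hand, pool $6,140.30 (≈ $17.5437 each)
Nov 12, sell 186: 186/350 × $6,140.30 → $3,263.13
Total COGS = $123.39 + $5,618.91 + $8,862.40 + $3,263.13 = $17,867.83
Ending inventory (cost pool remaining) = $2,877.17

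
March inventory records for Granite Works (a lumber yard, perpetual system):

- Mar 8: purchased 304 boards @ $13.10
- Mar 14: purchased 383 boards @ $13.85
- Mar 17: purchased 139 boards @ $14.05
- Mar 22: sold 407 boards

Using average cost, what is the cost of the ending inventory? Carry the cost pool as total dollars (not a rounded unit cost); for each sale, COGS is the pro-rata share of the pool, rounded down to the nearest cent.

Ending inventory = $5,701.60

After Mar 8: 304 on hand, pool $3,982.40 (≈ $13.1000 each)
After Mar 14: 687 on hand, pool $9,286.95 (≈ $13.5181 each)
After Mar 17: 826 on hand, pool $11,239.90 (≈ $13.6076 each)
Mar 22, sell 407: 407/826 × $11,239.90 → $5,538.30
Ending inventory (cost pool remaining) = $5,701.60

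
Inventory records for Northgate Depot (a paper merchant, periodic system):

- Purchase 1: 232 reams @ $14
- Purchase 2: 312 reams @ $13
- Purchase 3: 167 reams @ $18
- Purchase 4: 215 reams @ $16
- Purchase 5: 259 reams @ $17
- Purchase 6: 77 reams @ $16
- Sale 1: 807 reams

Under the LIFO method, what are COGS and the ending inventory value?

COGS = $13,238; ending inventory = $6,147

Sale 1 (807) [LIFO — newest first]: 77 @ $16 + 259 @ $17 + 215 @ $16 + 167 @ $18 + 89 @ $13 = $13,238
Ending inventory: 232 @ $14 + 223 @ $13 = $6,147
Check: goods available $19,385 = COGS $13,238 + ending $6,147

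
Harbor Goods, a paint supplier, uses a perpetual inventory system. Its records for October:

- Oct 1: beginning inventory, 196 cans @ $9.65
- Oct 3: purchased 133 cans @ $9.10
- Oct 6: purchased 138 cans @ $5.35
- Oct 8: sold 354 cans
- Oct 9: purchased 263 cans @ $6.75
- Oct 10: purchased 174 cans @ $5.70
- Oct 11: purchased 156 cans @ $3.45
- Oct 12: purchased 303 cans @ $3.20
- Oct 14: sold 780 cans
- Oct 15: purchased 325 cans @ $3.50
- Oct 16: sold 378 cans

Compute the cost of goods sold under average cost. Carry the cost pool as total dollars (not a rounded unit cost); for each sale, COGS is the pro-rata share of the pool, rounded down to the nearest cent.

After Oct 1: 196 on hand, pool $1,891.40 (≈ $9.6500 each)
After Oct 3: 329 on hand, pool $3,101.70 (≈ $9.4277 each)
After Oct 6: 467 on hand, pool $3,840.00 (≈ $8.2227 each)
Oct 8, sell 354: 354/467 × $3,840.00 → $2,910.83
After Oct 9: 376 on hand, pool $2,704.42 (≈ $7.1926 each)
After Oct 10: 550 on hand, pool $3,696.22 (≈ $6.7204 each)
After Oct 11: 706 on hand, pool $4,234.42 (≈ $5.9978 each)
After Oct 12: 1009 on hand, pool $5,204.02 (≈ $5.1576 each)
Oct 14, sell 780: 780/1009 × $5,204.02 → $4,022.92
After Oct 15: 554 on hand, pool $2,318.60 (≈ $4.1852 each)
Oct 16, sell 378: 378/554 × $2,318.60 → $1,582.00
Total COGS = $2,910.83 + $4,022.92 + $1,582.00 = $8,515.75
Ending inventory (cost pool remaining) = $736.60

COGS = $8,515.75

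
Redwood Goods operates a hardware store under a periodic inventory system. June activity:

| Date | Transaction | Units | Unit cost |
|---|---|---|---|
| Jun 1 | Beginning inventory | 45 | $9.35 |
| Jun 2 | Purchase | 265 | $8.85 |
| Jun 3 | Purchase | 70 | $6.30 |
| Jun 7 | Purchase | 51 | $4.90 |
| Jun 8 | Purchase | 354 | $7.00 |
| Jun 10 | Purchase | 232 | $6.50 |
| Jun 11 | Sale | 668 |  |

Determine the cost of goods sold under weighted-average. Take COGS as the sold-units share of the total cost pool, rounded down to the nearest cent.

Jun 11, sell 668: 668/1017 × $7,442.90 → $4,888.74
Ending inventory (cost pool remaining) = $2,554.16

COGS = $4,888.74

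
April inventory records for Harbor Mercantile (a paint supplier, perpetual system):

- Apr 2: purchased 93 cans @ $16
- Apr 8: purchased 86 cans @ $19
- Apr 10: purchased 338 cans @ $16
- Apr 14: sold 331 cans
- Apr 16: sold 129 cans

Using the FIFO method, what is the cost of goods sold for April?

Apr 14, 331 sold [FIFO — oldest first]: 93 @ $16 + 86 @ $19 + 152 @ $16 = $5,554
Apr 16, 129 sold [FIFO — oldest first]: 129 @ $16 = $2,064
Total COGS = $5,554 + $2,064 = $7,618
Ending inventory: 57 @ $16 = $912

COGS = $7,618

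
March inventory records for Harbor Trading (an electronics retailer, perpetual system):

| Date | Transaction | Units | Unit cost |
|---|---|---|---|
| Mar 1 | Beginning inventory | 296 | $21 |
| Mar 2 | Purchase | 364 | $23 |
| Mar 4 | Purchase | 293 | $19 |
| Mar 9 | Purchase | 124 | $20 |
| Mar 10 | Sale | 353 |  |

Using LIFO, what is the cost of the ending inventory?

Ending inventory = $15,804

Mar 10, 353 sold [LIFO — newest first]: 124 @ $20 + 229 @ $19 = $6,831
Ending inventory: 296 @ $21 + 364 @ $23 + 64 @ $19 = $15,804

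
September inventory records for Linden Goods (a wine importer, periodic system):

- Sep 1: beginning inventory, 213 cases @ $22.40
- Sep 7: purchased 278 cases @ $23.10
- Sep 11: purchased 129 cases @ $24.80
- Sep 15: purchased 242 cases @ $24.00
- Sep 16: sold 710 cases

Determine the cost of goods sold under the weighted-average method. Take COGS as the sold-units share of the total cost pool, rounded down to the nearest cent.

Sep 16, sell 710: 710/862 × $20,200.20 → $16,638.21
Ending inventory (cost pool remaining) = $3,561.99

COGS = $16,638.21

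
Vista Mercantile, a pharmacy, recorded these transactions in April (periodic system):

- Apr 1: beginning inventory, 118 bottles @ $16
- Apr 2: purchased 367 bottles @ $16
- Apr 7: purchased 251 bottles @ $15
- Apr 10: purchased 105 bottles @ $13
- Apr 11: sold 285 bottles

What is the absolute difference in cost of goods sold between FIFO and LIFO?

FIFO COGS: 118 @ $16 + 167 @ $16 = $4,560
LIFO COGS: 105 @ $13 + 180 @ $15 = $4,065
Difference = |$4,560 − $4,065| = $495

$495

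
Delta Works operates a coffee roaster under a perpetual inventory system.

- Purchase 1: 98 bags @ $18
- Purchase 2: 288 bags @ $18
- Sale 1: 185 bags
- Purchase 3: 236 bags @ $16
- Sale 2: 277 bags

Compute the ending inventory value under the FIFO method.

Sale 1 (185) [FIFO — oldest first]: 98 @ $18 + 87 @ $18 = $3,330
Sale 2 (277) [FIFO — oldest first]: 201 @ $18 + 76 @ $16 = $4,834
Total COGS = $3,330 + $4,834 = $8,164
Ending inventory: 160 @ $16 = $2,560
Check: goods available $10,724 = COGS $8,164 + ending $2,560

Ending inventory = $2,560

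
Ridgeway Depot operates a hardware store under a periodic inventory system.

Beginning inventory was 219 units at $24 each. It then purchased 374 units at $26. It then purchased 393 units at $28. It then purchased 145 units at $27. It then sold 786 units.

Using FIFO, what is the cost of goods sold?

COGS = $20,384

Sale 1 (786) [FIFO — oldest first]: 219 @ $24 + 374 @ $26 + 193 @ $28 = $20,384
Ending inventory: 200 @ $28 + 145 @ $27 = $9,515
Check: goods available $29,899 = COGS $20,384 + ending $9,515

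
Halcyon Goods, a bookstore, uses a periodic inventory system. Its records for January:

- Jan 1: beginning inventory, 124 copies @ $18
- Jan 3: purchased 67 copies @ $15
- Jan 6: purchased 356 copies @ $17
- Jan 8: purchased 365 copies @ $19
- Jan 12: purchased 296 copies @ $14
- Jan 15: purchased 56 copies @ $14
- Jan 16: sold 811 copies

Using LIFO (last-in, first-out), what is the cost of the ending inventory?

Ending inventory = $7,691

Jan 16, 811 sold [LIFO — newest first]: 56 @ $14 + 296 @ $14 + 365 @ $19 + 94 @ $17 = $13,461
Ending inventory: 124 @ $18 + 67 @ $15 + 262 @ $17 = $7,691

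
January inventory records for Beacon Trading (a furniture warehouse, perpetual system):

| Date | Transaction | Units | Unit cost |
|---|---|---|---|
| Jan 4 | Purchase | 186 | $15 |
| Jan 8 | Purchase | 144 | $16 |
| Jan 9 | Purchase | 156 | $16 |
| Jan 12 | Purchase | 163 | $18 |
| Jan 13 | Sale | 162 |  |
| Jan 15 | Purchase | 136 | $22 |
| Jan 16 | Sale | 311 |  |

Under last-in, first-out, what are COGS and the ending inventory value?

Jan 13, 162 sold [LIFO — newest first]: 162 @ $18 = $2,916
Jan 16, 311 sold [LIFO — newest first]: 136 @ $22 + 1 @ $18 + 156 @ $16 + 18 @ $16 = $5,794
Total COGS = $2,916 + $5,794 = $8,710
Ending inventory: 186 @ $15 + 126 @ $16 = $4,806
Check: goods available $13,516 = COGS $8,710 + ending $4,806

COGS = $8,710; ending inventory = $4,806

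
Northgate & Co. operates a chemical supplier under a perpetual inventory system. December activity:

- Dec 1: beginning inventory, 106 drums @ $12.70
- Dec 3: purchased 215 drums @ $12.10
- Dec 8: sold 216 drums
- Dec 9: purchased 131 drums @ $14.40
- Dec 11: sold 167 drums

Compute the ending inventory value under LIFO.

Dec 8, 216 sold [LIFO — newest first]: 215 @ $12.10 + 1 @ $12.70 = $2,614.20
Dec 11, 167 sold [LIFO — newest first]: 131 @ $14.40 + 36 @ $12.70 = $2,343.60
Total COGS = $2,614.20 + $2,343.60 = $4,957.80
Ending inventory: 69 @ $12.70 = $876.30

Ending inventory = $876.30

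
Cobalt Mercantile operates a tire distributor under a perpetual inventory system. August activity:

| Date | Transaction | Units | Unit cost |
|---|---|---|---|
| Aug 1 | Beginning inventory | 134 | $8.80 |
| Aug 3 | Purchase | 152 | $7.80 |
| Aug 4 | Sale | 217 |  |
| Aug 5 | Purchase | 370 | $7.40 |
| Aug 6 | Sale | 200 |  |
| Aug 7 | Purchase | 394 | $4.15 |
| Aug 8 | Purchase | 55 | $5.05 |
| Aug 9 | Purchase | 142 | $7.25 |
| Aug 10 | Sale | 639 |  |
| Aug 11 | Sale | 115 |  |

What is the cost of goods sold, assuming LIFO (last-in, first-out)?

COGS = $7,386.15

Aug 4, 217 sold [LIFO — newest first]: 152 @ $7.80 + 65 @ $8.80 = $1,757.60
Aug 6, 200 sold [LIFO — newest first]: 200 @ $7.40 = $1,480.00
Aug 10, 639 sold [LIFO — newest first]: 142 @ $7.25 + 55 @ $5.05 + 394 @ $4.15 + 48 @ $7.40 = $3,297.55
Aug 11, 115 sold [LIFO — newest first]: 115 @ $7.40 = $851.00
Total COGS = $1,757.60 + $1,480.00 + $3,297.55 + $851.00 = $7,386.15
Ending inventory: 69 @ $8.80 + 7 @ $7.40 = $659.00
Check: goods available $8,045.15 = COGS $7,386.15 + ending $659.00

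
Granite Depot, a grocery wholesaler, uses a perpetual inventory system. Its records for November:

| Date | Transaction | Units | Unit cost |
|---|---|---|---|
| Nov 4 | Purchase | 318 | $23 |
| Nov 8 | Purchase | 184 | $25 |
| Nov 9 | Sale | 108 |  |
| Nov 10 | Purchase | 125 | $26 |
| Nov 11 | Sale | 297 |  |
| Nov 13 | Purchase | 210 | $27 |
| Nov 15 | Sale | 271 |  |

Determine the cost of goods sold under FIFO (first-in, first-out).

COGS = $16,487

Nov 9, 108 sold [FIFO — oldest first]: 108 @ $23 = $2,484
Nov 11, 297 sold [FIFO — oldest first]: 210 @ $23 + 87 @ $25 = $7,005
Nov 15, 271 sold [FIFO — oldest first]: 97 @ $25 + 125 @ $26 + 49 @ $27 = $6,998
Total COGS = $2,484 + $7,005 + $6,998 = $16,487
Ending inventory: 161 @ $27 = $4,347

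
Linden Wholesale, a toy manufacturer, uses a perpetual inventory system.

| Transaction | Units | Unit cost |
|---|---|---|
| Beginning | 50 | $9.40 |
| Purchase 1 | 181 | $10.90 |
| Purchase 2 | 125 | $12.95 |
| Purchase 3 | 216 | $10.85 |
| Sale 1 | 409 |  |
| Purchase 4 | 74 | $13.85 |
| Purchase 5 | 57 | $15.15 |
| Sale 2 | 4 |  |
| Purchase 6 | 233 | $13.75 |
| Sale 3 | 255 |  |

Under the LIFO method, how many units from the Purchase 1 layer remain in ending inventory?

Sale 1 (409) [LIFO — newest first]: 216 @ $10.85 + 125 @ $12.95 + 68 @ $10.90 = $4,703.55
Sale 2 (4) [LIFO — newest first]: 4 @ $15.15 = $60.60
Sale 3 (255) [LIFO — newest first]: 233 @ $13.75 + 22 @ $15.15 = $3,537.05
Total COGS = $4,703.55 + $60.60 + $3,537.05 = $8,301.20
Ending inventory: 50 @ $9.40 + 113 @ $10.90 + 74 @ $13.85 + 31 @ $15.15 = $3,196.25

113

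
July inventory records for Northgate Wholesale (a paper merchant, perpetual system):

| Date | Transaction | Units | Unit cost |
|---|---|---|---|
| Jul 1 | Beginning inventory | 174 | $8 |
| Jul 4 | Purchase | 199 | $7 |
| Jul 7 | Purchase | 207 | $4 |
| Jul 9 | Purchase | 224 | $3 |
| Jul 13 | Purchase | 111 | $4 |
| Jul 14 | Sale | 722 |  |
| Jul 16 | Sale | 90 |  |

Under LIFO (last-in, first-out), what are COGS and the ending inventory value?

Jul 14, 722 sold [LIFO — newest first]: 111 @ $4 + 224 @ $3 + 207 @ $4 + 180 @ $7 = $3,204
Jul 16, 90 sold [LIFO — newest first]: 19 @ $7 + 71 @ $8 = $701
Total COGS = $3,204 + $701 = $3,905
Ending inventory: 103 @ $8 = $824

COGS = $3,905; ending inventory = $824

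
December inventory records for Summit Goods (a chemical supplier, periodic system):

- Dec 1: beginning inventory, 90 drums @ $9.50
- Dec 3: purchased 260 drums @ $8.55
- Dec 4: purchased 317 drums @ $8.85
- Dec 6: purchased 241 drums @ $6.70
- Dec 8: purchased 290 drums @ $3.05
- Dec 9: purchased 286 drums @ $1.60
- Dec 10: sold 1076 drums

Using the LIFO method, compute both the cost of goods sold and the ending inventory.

COGS = $5,248.95; ending inventory = $3,591.30

Dec 10, 1076 sold [LIFO — newest first]: 286 @ $1.60 + 290 @ $3.05 + 241 @ $6.70 + 259 @ $8.85 = $5,248.95
Ending inventory: 90 @ $9.50 + 260 @ $8.55 + 58 @ $8.85 = $3,591.30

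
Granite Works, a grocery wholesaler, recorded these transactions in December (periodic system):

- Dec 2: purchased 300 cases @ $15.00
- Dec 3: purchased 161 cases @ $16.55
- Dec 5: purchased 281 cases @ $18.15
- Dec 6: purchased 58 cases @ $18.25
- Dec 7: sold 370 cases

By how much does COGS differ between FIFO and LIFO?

FIFO COGS: 300 @ $15.00 + 70 @ $16.55 = $5,658.50
LIFO COGS: 58 @ $18.25 + 281 @ $18.15 + 31 @ $16.55 = $6,671.70
Difference = |$5,658.50 − $6,671.70| = $1,013.20

$1,013.20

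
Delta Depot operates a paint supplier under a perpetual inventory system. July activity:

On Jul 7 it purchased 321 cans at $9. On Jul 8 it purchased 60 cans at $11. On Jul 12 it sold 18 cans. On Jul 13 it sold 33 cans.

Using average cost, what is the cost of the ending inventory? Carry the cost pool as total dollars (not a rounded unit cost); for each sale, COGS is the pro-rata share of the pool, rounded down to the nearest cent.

After Jul 7: 321 on hand, pool $2,889.00 (≈ $9.0000 each)
After Jul 8: 381 on hand, pool $3,549.00 (≈ $9.3150 each)
Jul 12, sell 18: 18/381 × $3,549.00 → $167.66
Jul 13, sell 33: 33/363 × $3,381.34 → $307.39
Total COGS = $167.66 + $307.39 = $475.05
Ending inventory (cost pool remaining) = $3,073.95
Check: goods available $3,549.00 = COGS $475.05 + ending $3,073.95

Ending inventory = $3,073.95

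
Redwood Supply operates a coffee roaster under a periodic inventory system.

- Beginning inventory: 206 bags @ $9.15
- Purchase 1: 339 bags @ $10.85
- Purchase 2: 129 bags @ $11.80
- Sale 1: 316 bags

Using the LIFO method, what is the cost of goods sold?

COGS = $3,551.15

Sale 1 (316) [LIFO — newest first]: 129 @ $11.80 + 187 @ $10.85 = $3,551.15
Ending inventory: 206 @ $9.15 + 152 @ $10.85 = $3,534.10
Check: goods available $7,085.25 = COGS $3,551.15 + ending $3,534.10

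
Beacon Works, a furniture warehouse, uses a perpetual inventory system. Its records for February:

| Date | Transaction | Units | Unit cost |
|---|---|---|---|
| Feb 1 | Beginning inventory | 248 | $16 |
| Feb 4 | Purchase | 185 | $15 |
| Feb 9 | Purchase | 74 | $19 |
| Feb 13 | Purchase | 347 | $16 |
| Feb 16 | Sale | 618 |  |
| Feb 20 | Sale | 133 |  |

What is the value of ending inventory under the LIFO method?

Ending inventory = $1,648

Feb 16, 618 sold [LIFO — newest first]: 347 @ $16 + 74 @ $19 + 185 @ $15 + 12 @ $16 = $9,925
Feb 20, 133 sold [LIFO — newest first]: 133 @ $16 = $2,128
Total COGS = $9,925 + $2,128 = $12,053
Ending inventory: 103 @ $16 = $1,648
Check: goods available $13,701 = COGS $12,053 + ending $1,648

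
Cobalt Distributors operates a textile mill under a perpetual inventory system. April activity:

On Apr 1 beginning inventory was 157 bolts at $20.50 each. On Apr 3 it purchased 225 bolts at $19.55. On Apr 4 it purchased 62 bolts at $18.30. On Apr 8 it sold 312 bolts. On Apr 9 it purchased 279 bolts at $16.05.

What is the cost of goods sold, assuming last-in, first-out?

Apr 8, 312 sold [LIFO — newest first]: 62 @ $18.30 + 225 @ $19.55 + 25 @ $20.50 = $6,045.85
Ending inventory: 132 @ $20.50 + 279 @ $16.05 = $7,183.95
Check: goods available $13,229.80 = COGS $6,045.85 + ending $7,183.95

COGS = $6,045.85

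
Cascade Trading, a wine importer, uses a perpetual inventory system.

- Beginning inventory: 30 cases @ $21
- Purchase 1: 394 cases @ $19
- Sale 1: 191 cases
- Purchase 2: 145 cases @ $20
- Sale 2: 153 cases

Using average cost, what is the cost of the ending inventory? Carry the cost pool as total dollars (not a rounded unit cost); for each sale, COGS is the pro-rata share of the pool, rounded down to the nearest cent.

Ending inventory = $4,380.95

After Beginning: 30 on hand, pool $630.00 (≈ $21.0000 each)
After Purchase 1: 424 on hand, pool $8,116.00 (≈ $19.1415 each)
Sale 1, sell 191: 191/424 × $8,116.00 → $3,656.02
After Purchase 2: 378 on hand, pool $7,359.98 (≈ $19.4708 each)
Sale 2, sell 153: 153/378 × $7,359.98 → $2,979.03
Total COGS = $3,656.02 + $2,979.03 = $6,635.05
Ending inventory (cost pool remaining) = $4,380.95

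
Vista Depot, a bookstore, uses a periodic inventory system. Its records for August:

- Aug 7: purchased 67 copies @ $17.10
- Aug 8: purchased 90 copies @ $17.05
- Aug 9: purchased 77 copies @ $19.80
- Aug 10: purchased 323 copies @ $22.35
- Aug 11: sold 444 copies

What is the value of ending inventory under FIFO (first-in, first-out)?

Aug 11, 444 sold [FIFO — oldest first]: 67 @ $17.10 + 90 @ $17.05 + 77 @ $19.80 + 210 @ $22.35 = $8,898.30
Ending inventory: 113 @ $22.35 = $2,525.55
Check: goods available $11,423.85 = COGS $8,898.30 + ending $2,525.55

Ending inventory = $2,525.55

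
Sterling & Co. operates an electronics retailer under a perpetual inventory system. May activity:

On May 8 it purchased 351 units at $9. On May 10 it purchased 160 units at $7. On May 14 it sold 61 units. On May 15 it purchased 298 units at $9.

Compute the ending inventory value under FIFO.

Ending inventory = $6,412

May 14, 61 sold [FIFO — oldest first]: 61 @ $9 = $549
Ending inventory: 290 @ $9 + 160 @ $7 + 298 @ $9 = $6,412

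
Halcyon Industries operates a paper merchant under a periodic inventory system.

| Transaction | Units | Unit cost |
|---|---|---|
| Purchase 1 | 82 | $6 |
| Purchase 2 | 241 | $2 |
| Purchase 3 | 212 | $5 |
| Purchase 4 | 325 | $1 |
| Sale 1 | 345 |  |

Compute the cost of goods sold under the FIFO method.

Sale 1 (345) [FIFO — oldest first]: 82 @ $6 + 241 @ $2 + 22 @ $5 = $1,084
Ending inventory: 190 @ $5 + 325 @ $1 = $1,275

COGS = $1,084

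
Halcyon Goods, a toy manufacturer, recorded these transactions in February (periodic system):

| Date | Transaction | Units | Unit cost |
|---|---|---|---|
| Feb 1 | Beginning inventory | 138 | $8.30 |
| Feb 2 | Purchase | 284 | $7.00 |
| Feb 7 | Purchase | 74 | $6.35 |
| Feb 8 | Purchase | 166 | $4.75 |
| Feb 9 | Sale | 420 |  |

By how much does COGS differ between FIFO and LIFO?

$601.00

FIFO COGS: 138 @ $8.30 + 282 @ $7.00 = $3,119.40
LIFO COGS: 166 @ $4.75 + 74 @ $6.35 + 180 @ $7.00 = $2,518.40
Difference = |$3,119.40 − $2,518.40| = $601.00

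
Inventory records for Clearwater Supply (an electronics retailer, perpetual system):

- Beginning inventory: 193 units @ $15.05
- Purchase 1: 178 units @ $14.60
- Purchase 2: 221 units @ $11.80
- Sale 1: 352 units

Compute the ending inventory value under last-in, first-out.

Sale 1 (352) [LIFO — newest first]: 221 @ $11.80 + 131 @ $14.60 = $4,520.40
Ending inventory: 193 @ $15.05 + 47 @ $14.60 = $3,590.85

Ending inventory = $3,590.85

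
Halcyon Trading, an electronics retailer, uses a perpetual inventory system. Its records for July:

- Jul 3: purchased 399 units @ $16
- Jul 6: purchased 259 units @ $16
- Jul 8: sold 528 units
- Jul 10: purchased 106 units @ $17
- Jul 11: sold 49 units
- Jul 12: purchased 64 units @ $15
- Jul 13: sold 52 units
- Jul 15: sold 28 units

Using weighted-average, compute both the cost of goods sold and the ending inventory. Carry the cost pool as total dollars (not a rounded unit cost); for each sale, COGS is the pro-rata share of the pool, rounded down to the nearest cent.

COGS = $10,540.37; ending inventory = $2,749.63

After Jul 3: 399 on hand, pool $6,384.00 (≈ $16.0000 each)
After Jul 6: 658 on hand, pool $10,528.00 (≈ $16.0000 each)
Jul 8, sell 528: 528/658 × $10,528.00 → $8,448.00
After Jul 10: 236 on hand, pool $3,882.00 (≈ $16.4492 each)
Jul 11, sell 49: 49/236 × $3,882.00 → $806.00
After Jul 12: 251 on hand, pool $4,036.00 (≈ $16.0797 each)
Jul 13, sell 52: 52/251 × $4,036.00 → $836.14
Jul 15, sell 28: 28/199 × $3,199.86 → $450.23
Total COGS = $8,448.00 + $806.00 + $836.14 + $450.23 = $10,540.37
Ending inventory (cost pool remaining) = $2,749.63
Check: goods available $13,290.00 = COGS $10,540.37 + ending $2,749.63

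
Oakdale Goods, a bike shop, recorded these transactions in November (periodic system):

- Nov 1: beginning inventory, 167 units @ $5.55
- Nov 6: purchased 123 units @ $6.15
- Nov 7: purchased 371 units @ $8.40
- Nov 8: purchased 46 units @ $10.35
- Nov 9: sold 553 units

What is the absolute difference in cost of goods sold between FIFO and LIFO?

FIFO COGS: 167 @ $5.55 + 123 @ $6.15 + 263 @ $8.40 = $3,892.50
LIFO COGS: 46 @ $10.35 + 371 @ $8.40 + 123 @ $6.15 + 13 @ $5.55 = $4,421.10
Difference = |$3,892.50 − $4,421.10| = $528.60

$528.60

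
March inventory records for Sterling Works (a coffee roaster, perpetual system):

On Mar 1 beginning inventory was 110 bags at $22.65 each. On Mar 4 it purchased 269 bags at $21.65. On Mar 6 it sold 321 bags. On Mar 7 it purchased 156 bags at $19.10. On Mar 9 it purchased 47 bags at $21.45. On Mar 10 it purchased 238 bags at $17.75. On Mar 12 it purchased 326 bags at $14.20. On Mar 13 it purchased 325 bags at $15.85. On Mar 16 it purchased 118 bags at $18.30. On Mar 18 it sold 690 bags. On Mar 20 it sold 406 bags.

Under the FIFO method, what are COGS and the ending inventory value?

Mar 6, 321 sold [FIFO — oldest first]: 110 @ $22.65 + 211 @ $21.65 = $7,059.65
Mar 18, 690 sold [FIFO — oldest first]: 58 @ $21.65 + 156 @ $19.10 + 47 @ $21.45 + 238 @ $17.75 + 191 @ $14.20 = $12,180.15
Mar 20, 406 sold [FIFO — oldest first]: 135 @ $14.20 + 271 @ $15.85 = $6,212.35
Total COGS = $7,059.65 + $12,180.15 + $6,212.35 = $25,452.15
Ending inventory: 54 @ $15.85 + 118 @ $18.30 = $3,015.30

COGS = $25,452.15; ending inventory = $3,015.30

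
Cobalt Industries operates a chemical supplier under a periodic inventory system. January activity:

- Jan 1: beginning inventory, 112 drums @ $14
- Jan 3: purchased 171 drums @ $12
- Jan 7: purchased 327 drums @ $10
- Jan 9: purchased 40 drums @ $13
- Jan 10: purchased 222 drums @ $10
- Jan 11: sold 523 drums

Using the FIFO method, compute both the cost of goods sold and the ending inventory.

Jan 11, 523 sold [FIFO — oldest first]: 112 @ $14 + 171 @ $12 + 240 @ $10 = $6,020
Ending inventory: 87 @ $10 + 40 @ $13 + 222 @ $10 = $3,610
Check: goods available $9,630 = COGS $6,020 + ending $3,610

COGS = $6,020; ending inventory = $3,610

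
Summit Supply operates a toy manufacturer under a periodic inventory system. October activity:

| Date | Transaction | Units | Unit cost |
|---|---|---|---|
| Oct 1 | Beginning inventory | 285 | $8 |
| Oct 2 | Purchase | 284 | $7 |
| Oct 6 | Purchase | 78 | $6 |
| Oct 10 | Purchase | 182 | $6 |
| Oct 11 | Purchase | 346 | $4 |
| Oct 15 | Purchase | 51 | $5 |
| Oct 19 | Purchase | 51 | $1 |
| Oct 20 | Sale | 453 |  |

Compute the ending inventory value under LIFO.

Ending inventory = $5,798

Oct 20, 453 sold [LIFO — newest first]: 51 @ $1 + 51 @ $5 + 346 @ $4 + 5 @ $6 = $1,720
Ending inventory: 285 @ $8 + 284 @ $7 + 78 @ $6 + 177 @ $6 = $5,798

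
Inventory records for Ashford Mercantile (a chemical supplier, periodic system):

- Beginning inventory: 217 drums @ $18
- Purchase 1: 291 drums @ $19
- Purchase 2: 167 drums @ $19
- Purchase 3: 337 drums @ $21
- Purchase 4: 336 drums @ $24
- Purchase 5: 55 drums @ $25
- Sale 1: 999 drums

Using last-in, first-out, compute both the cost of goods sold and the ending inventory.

COGS = $21,665; ending inventory = $7,459

Sale 1 (999) [LIFO — newest first]: 55 @ $25 + 336 @ $24 + 337 @ $21 + 167 @ $19 + 104 @ $19 = $21,665
Ending inventory: 217 @ $18 + 187 @ $19 = $7,459
Check: goods available $29,124 = COGS $21,665 + ending $7,459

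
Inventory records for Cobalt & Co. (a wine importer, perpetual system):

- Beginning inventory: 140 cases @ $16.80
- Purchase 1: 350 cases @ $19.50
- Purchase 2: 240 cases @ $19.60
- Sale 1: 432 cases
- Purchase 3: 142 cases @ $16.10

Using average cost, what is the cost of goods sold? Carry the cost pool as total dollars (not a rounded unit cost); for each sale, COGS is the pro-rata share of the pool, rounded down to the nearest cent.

COGS = $8,214.50

After Beginning: 140 on hand, pool $2,352.00 (≈ $16.8000 each)
After Purchase 1: 490 on hand, pool $9,177.00 (≈ $18.7286 each)
After Purchase 2: 730 on hand, pool $13,881.00 (≈ $19.0151 each)
Sale 1, sell 432: 432/730 × $13,881.00 → $8,214.50
After Purchase 3: 440 on hand, pool $7,952.70 (≈ $18.0743 each)
Ending inventory (cost pool remaining) = $7,952.70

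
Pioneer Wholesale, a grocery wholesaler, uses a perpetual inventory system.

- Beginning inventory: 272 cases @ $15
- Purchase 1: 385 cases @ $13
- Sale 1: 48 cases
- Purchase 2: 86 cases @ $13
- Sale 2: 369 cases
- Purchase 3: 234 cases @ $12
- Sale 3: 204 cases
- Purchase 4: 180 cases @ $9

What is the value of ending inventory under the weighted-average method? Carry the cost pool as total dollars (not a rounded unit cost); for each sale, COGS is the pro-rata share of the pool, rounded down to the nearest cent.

Ending inventory = $6,249.62

After Beginning: 272 on hand, pool $4,080.00 (≈ $15.0000 each)
After Purchase 1: 657 on hand, pool $9,085.00 (≈ $13.8280 each)
Sale 1, sell 48: 48/657 × $9,085.00 → $663.74
After Purchase 2: 695 on hand, pool $9,539.26 (≈ $13.7256 each)
Sale 2, sell 369: 369/695 × $9,539.26 → $5,064.72
After Purchase 3: 560 on hand, pool $7,282.54 (≈ $13.0045 each)
Sale 3, sell 204: 204/560 × $7,282.54 → $2,652.92
After Purchase 4: 536 on hand, pool $6,249.62 (≈ $11.6597 each)
Total COGS = $663.74 + $5,064.72 + $2,652.92 = $8,381.38
Ending inventory (cost pool remaining) = $6,249.62
Check: goods available $14,631.00 = COGS $8,381.38 + ending $6,249.62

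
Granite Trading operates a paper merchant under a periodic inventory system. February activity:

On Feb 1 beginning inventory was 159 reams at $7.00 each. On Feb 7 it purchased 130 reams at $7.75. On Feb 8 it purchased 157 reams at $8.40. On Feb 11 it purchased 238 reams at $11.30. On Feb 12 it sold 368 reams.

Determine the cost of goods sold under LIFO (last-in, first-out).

COGS = $3,781.40

Feb 12, 368 sold [LIFO — newest first]: 238 @ $11.30 + 130 @ $8.40 = $3,781.40
Ending inventory: 159 @ $7.00 + 130 @ $7.75 + 27 @ $8.40 = $2,347.30
Check: goods available $6,128.70 = COGS $3,781.40 + ending $2,347.30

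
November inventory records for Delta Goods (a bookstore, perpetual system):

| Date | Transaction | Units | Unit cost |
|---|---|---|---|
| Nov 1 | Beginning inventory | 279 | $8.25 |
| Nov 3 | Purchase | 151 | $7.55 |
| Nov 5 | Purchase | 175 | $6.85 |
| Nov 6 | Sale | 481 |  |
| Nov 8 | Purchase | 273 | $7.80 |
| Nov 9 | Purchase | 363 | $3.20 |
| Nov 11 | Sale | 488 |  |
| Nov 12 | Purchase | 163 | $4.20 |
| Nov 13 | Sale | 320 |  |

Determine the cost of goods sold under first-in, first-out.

COGS = $8,133.15

Nov 6, 481 sold [FIFO — oldest first]: 279 @ $8.25 + 151 @ $7.55 + 51 @ $6.85 = $3,791.15
Nov 11, 488 sold [FIFO — oldest first]: 124 @ $6.85 + 273 @ $7.80 + 91 @ $3.20 = $3,270.00
Nov 13, 320 sold [FIFO — oldest first]: 272 @ $3.20 + 48 @ $4.20 = $1,072.00
Total COGS = $3,791.15 + $3,270.00 + $1,072.00 = $8,133.15
Ending inventory: 115 @ $4.20 = $483.00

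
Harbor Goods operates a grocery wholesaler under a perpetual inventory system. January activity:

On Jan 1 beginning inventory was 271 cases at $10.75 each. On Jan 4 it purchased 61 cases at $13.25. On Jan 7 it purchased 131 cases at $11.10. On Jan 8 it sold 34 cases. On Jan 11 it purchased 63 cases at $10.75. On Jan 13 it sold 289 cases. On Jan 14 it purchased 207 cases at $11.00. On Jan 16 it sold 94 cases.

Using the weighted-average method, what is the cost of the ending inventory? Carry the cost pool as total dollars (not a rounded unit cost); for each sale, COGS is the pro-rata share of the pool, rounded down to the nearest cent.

Ending inventory = $3,495.34

After Jan 1: 271 on hand, pool $2,913.25 (≈ $10.7500 each)
After Jan 4: 332 on hand, pool $3,721.50 (≈ $11.2093 each)
After Jan 7: 463 on hand, pool $5,175.60 (≈ $11.1784 each)
Jan 8, sell 34: 34/463 × $5,175.60 → $380.06
After Jan 11: 492 on hand, pool $5,472.79 (≈ $11.1236 each)
Jan 13, sell 289: 289/492 × $5,472.79 → $3,214.70
After Jan 14: 410 on hand, pool $4,535.09 (≈ $11.0612 each)
Jan 16, sell 94: 94/410 × $4,535.09 → $1,039.75
Total COGS = $380.06 + $3,214.70 + $1,039.75 = $4,634.51
Ending inventory (cost pool remaining) = $3,495.34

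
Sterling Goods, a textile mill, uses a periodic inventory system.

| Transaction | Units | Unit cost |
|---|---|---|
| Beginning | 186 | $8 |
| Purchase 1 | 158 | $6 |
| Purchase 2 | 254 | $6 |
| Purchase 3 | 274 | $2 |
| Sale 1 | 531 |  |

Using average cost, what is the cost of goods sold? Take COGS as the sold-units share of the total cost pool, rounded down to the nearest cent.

COGS = $2,745.12

Sale 1, sell 531: 531/872 × $4,508.00 → $2,745.12
Ending inventory (cost pool remaining) = $1,762.88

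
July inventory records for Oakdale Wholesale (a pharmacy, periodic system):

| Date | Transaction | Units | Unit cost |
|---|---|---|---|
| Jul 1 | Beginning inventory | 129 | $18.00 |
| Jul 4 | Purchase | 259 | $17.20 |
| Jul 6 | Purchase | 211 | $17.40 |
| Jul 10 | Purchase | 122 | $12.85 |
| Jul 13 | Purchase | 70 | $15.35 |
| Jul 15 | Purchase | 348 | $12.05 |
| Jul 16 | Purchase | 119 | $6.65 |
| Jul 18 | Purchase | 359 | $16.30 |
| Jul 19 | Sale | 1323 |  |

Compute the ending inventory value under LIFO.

Ending inventory = $5,160.00

Jul 19, 1323 sold [LIFO — newest first]: 359 @ $16.30 + 119 @ $6.65 + 348 @ $12.05 + 70 @ $15.35 + 122 @ $12.85 + 211 @ $17.40 + 94 @ $17.20 = $18,766.85
Ending inventory: 129 @ $18.00 + 165 @ $17.20 = $5,160.00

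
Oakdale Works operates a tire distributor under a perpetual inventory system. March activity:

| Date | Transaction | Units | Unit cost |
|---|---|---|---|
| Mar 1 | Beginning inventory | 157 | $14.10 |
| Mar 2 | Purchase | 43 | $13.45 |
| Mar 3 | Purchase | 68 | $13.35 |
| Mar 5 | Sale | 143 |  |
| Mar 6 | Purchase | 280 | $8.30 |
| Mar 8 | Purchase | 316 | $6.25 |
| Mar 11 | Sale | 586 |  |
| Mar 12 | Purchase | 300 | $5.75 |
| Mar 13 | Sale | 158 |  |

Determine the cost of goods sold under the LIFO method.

COGS = $7,061.85

Mar 5, 143 sold [LIFO — newest first]: 68 @ $13.35 + 43 @ $13.45 + 32 @ $14.10 = $1,937.35
Mar 11, 586 sold [LIFO — newest first]: 316 @ $6.25 + 270 @ $8.30 = $4,216.00
Mar 13, 158 sold [LIFO — newest first]: 158 @ $5.75 = $908.50
Total COGS = $1,937.35 + $4,216.00 + $908.50 = $7,061.85
Ending inventory: 125 @ $14.10 + 10 @ $8.30 + 142 @ $5.75 = $2,662.00
Check: goods available $9,723.85 = COGS $7,061.85 + ending $2,662.00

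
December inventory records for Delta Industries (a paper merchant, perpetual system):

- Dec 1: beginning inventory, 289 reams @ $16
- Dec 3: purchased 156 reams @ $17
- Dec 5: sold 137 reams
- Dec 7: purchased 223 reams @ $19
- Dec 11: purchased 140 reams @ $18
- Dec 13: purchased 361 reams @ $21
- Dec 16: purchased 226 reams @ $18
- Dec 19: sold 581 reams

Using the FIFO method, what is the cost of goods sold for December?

Dec 5, 137 sold [FIFO — oldest first]: 137 @ $16 = $2,192
Dec 19, 581 sold [FIFO — oldest first]: 152 @ $16 + 156 @ $17 + 223 @ $19 + 50 @ $18 = $10,221
Total COGS = $2,192 + $10,221 = $12,413
Ending inventory: 90 @ $18 + 361 @ $21 + 226 @ $18 = $13,269

COGS = $12,413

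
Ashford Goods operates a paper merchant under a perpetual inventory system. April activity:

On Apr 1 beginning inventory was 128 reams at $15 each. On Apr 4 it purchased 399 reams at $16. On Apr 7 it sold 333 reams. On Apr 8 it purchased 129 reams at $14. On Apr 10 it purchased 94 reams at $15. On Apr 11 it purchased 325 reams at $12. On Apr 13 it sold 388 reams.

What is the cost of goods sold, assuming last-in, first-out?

COGS = $10,173

Apr 7, 333 sold [LIFO — newest first]: 333 @ $16 = $5,328
Apr 13, 388 sold [LIFO — newest first]: 325 @ $12 + 63 @ $15 = $4,845
Total COGS = $5,328 + $4,845 = $10,173
Ending inventory: 128 @ $15 + 66 @ $16 + 129 @ $14 + 31 @ $15 = $5,247
Check: goods available $15,420 = COGS $10,173 + ending $5,247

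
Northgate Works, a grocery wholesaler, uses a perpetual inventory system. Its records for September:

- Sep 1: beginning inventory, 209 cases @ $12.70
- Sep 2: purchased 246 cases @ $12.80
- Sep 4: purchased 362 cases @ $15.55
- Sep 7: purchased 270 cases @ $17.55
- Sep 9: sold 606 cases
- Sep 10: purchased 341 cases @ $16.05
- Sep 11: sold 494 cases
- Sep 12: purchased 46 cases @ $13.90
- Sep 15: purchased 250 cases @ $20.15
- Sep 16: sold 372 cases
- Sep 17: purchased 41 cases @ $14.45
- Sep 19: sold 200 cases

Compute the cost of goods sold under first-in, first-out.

COGS = $26,272.85

Sep 9, 606 sold [FIFO — oldest first]: 209 @ $12.70 + 246 @ $12.80 + 151 @ $15.55 = $8,151.15
Sep 11, 494 sold [FIFO — oldest first]: 211 @ $15.55 + 270 @ $17.55 + 13 @ $16.05 = $8,228.20
Sep 16, 372 sold [FIFO — oldest first]: 328 @ $16.05 + 44 @ $13.90 = $5,876.00
Sep 19, 200 sold [FIFO — oldest first]: 2 @ $13.90 + 198 @ $20.15 = $4,017.50
Total COGS = $8,151.15 + $8,228.20 + $5,876.00 + $4,017.50 = $26,272.85
Ending inventory: 52 @ $20.15 + 41 @ $14.45 = $1,640.25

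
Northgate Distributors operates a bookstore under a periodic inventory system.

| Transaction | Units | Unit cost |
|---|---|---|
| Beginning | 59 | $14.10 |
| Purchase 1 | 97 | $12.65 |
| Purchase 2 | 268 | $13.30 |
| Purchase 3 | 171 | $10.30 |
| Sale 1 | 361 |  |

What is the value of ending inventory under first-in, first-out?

Ending inventory = $2,599.20

Sale 1 (361) [FIFO — oldest first]: 59 @ $14.10 + 97 @ $12.65 + 205 @ $13.30 = $4,785.45
Ending inventory: 63 @ $13.30 + 171 @ $10.30 = $2,599.20
Check: goods available $7,384.65 = COGS $4,785.45 + ending $2,599.20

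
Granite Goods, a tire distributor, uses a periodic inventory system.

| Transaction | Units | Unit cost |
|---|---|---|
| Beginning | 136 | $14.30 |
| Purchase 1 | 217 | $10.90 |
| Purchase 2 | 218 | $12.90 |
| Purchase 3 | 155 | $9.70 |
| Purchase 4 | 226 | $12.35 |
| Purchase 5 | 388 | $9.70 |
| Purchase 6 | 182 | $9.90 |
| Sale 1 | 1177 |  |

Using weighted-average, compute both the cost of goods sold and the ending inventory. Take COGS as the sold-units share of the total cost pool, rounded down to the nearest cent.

COGS = $13,132.82; ending inventory = $3,849.48

Sale 1, sell 1177: 1177/1522 × $16,982.30 → $13,132.82
Ending inventory (cost pool remaining) = $3,849.48
Check: goods available $16,982.30 = COGS $13,132.82 + ending $3,849.48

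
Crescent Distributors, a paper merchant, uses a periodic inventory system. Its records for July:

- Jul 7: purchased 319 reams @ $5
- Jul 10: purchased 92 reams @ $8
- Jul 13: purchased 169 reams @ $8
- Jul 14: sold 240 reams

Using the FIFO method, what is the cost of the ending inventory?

Ending inventory = $2,483

Jul 14, 240 sold [FIFO — oldest first]: 240 @ $5 = $1,200
Ending inventory: 79 @ $5 + 92 @ $8 + 169 @ $8 = $2,483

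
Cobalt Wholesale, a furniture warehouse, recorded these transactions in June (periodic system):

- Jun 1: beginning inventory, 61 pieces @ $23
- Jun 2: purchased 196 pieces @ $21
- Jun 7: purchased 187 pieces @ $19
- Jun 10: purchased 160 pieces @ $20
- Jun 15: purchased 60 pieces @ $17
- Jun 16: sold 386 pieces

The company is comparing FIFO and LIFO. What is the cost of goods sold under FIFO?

COGS = $7,970

FIFO COGS: 61 @ $23 + 196 @ $21 + 129 @ $19 = $7,970
LIFO COGS: 60 @ $17 + 160 @ $20 + 166 @ $19 = $7,374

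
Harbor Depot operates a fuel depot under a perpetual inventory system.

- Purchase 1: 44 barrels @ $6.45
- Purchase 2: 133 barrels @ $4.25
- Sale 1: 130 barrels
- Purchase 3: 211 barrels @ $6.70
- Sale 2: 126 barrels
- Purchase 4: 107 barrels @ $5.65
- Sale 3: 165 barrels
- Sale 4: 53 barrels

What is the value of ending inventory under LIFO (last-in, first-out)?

Sale 1 (130) [LIFO — newest first]: 130 @ $4.25 = $552.50
Sale 2 (126) [LIFO — newest first]: 126 @ $6.70 = $844.20
Sale 3 (165) [LIFO — newest first]: 107 @ $5.65 + 58 @ $6.70 = $993.15
Sale 4 (53) [LIFO — newest first]: 27 @ $6.70 + 3 @ $4.25 + 23 @ $6.45 = $342.00
Total COGS = $552.50 + $844.20 + $993.15 + $342.00 = $2,731.85
Ending inventory: 21 @ $6.45 = $135.45
Check: goods available $2,867.30 = COGS $2,731.85 + ending $135.45

Ending inventory = $135.45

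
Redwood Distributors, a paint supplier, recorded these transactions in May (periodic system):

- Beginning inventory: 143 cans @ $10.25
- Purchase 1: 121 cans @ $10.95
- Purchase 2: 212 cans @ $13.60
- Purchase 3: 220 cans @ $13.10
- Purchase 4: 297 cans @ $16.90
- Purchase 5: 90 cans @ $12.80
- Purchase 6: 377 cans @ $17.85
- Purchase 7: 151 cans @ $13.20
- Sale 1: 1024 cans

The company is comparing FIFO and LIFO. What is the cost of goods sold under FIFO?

FIFO COGS: 143 @ $10.25 + 121 @ $10.95 + 212 @ $13.60 + 220 @ $13.10 + 297 @ $16.90 + 31 @ $12.80 = $13,972.00
LIFO COGS: 151 @ $13.20 + 377 @ $17.85 + 90 @ $12.80 + 297 @ $16.90 + 109 @ $13.10 = $16,321.85

COGS = $13,972.00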